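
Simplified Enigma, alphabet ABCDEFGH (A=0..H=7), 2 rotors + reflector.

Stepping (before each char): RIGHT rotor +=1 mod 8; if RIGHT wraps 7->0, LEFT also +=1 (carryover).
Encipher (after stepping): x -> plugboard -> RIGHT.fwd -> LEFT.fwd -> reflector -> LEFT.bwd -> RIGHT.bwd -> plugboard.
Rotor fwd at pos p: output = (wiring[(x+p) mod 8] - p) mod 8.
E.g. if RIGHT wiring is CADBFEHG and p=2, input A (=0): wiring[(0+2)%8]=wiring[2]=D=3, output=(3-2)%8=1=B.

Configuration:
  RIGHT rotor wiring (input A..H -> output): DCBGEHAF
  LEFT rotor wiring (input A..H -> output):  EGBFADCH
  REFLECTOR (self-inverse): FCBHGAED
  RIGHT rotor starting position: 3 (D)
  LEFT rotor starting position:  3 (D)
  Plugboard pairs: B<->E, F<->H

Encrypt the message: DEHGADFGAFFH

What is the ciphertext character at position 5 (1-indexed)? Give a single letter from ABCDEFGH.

Char 1 ('D'): step: R->4, L=3; D->plug->D->R->B->L->F->refl->A->L'->C->R'->H->plug->F
Char 2 ('E'): step: R->5, L=3; E->plug->B->R->D->L->H->refl->D->L'->G->R'->D->plug->D
Char 3 ('H'): step: R->6, L=3; H->plug->F->R->A->L->C->refl->B->L'->F->R'->C->plug->C
Char 4 ('G'): step: R->7, L=3; G->plug->G->R->A->L->C->refl->B->L'->F->R'->F->plug->H
Char 5 ('A'): step: R->0, L->4 (L advanced); A->plug->A->R->D->L->D->refl->H->L'->B->R'->C->plug->C

C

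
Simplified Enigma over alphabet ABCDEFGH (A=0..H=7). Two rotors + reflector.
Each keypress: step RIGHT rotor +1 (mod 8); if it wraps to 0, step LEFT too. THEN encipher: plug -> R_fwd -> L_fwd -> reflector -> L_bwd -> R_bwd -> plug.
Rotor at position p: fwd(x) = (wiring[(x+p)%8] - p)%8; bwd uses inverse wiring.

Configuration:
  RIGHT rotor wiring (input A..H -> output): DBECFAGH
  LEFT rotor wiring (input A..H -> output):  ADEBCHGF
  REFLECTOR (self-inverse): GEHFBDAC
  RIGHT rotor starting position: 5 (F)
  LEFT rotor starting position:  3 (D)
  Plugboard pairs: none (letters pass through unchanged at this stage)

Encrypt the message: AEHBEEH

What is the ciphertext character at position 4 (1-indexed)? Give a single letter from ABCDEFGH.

Char 1 ('A'): step: R->6, L=3; A->plug->A->R->A->L->G->refl->A->L'->G->R'->E->plug->E
Char 2 ('E'): step: R->7, L=3; E->plug->E->R->D->L->D->refl->F->L'->F->R'->D->plug->D
Char 3 ('H'): step: R->0, L->4 (L advanced); H->plug->H->R->H->L->F->refl->D->L'->B->R'->B->plug->B
Char 4 ('B'): step: R->1, L=4; B->plug->B->R->D->L->B->refl->E->L'->E->R'->D->plug->D

D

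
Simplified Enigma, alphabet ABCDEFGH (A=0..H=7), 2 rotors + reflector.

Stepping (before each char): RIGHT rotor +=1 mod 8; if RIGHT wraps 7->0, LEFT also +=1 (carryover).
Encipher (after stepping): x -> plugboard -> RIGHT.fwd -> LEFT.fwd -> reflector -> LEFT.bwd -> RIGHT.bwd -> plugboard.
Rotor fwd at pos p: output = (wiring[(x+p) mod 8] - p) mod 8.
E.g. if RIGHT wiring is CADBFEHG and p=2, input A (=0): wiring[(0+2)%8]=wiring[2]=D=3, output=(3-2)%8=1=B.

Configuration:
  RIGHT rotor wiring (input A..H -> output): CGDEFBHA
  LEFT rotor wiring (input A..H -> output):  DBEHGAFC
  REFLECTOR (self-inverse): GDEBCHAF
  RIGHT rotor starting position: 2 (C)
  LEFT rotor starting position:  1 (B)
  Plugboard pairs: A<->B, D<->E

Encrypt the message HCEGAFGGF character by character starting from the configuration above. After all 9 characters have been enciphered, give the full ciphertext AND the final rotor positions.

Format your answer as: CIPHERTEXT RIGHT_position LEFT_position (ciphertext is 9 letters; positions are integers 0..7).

Char 1 ('H'): step: R->3, L=1; H->plug->H->R->A->L->A->refl->G->L'->C->R'->B->plug->A
Char 2 ('C'): step: R->4, L=1; C->plug->C->R->D->L->F->refl->H->L'->E->R'->D->plug->E
Char 3 ('E'): step: R->5, L=1; E->plug->D->R->F->L->E->refl->C->L'->H->R'->G->plug->G
Char 4 ('G'): step: R->6, L=1; G->plug->G->R->H->L->C->refl->E->L'->F->R'->E->plug->D
Char 5 ('A'): step: R->7, L=1; A->plug->B->R->D->L->F->refl->H->L'->E->R'->D->plug->E
Char 6 ('F'): step: R->0, L->2 (L advanced); F->plug->F->R->B->L->F->refl->H->L'->H->R'->G->plug->G
Char 7 ('G'): step: R->1, L=2; G->plug->G->R->H->L->H->refl->F->L'->B->R'->H->plug->H
Char 8 ('G'): step: R->2, L=2; G->plug->G->R->A->L->C->refl->E->L'->C->R'->B->plug->A
Char 9 ('F'): step: R->3, L=2; F->plug->F->R->H->L->H->refl->F->L'->B->R'->A->plug->B
Final: ciphertext=AEGDEGHAB, RIGHT=3, LEFT=2

Answer: AEGDEGHAB 3 2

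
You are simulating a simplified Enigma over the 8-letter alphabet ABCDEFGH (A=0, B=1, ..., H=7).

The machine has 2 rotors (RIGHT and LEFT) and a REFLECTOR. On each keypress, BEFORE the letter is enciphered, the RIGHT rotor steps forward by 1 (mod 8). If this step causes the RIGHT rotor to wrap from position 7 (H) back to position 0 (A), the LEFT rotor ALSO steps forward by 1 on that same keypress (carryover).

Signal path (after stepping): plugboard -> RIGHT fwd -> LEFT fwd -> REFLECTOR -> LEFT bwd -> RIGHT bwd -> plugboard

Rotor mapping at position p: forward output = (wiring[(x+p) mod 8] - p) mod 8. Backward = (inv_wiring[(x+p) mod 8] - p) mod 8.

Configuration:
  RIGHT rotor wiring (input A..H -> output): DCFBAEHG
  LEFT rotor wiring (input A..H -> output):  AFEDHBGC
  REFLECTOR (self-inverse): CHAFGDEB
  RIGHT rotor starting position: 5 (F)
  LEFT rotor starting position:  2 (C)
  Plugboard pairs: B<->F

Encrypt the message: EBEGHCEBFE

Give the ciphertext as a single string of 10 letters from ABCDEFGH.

Char 1 ('E'): step: R->6, L=2; E->plug->E->R->H->L->D->refl->F->L'->C->R'->G->plug->G
Char 2 ('B'): step: R->7, L=2; B->plug->F->R->B->L->B->refl->H->L'->D->R'->C->plug->C
Char 3 ('E'): step: R->0, L->3 (L advanced); E->plug->E->R->A->L->A->refl->C->L'->G->R'->H->plug->H
Char 4 ('G'): step: R->1, L=3; G->plug->G->R->F->L->F->refl->D->L'->D->R'->E->plug->E
Char 5 ('H'): step: R->2, L=3; H->plug->H->R->A->L->A->refl->C->L'->G->R'->C->plug->C
Char 6 ('C'): step: R->3, L=3; C->plug->C->R->B->L->E->refl->G->L'->C->R'->H->plug->H
Char 7 ('E'): step: R->4, L=3; E->plug->E->R->H->L->B->refl->H->L'->E->R'->A->plug->A
Char 8 ('B'): step: R->5, L=3; B->plug->F->R->A->L->A->refl->C->L'->G->R'->D->plug->D
Char 9 ('F'): step: R->6, L=3; F->plug->B->R->A->L->A->refl->C->L'->G->R'->H->plug->H
Char 10 ('E'): step: R->7, L=3; E->plug->E->R->C->L->G->refl->E->L'->B->R'->F->plug->B

Answer: GCHECHADHB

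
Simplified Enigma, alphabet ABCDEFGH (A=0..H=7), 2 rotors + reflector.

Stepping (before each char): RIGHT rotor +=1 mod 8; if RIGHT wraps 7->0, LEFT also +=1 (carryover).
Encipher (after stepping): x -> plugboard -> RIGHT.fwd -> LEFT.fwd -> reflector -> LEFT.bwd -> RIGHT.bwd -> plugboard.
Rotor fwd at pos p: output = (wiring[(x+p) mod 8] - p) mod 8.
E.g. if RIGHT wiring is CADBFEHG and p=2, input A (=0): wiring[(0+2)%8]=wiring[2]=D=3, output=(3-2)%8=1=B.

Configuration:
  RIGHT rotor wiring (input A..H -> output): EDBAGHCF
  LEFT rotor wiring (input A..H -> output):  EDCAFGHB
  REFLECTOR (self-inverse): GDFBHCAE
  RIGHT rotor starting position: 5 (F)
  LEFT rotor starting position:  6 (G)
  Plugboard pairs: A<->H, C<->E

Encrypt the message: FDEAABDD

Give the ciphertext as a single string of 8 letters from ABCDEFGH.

Char 1 ('F'): step: R->6, L=6; F->plug->F->R->C->L->G->refl->A->L'->H->R'->B->plug->B
Char 2 ('D'): step: R->7, L=6; D->plug->D->R->C->L->G->refl->A->L'->H->R'->F->plug->F
Char 3 ('E'): step: R->0, L->7 (L advanced); E->plug->C->R->B->L->F->refl->C->L'->A->R'->D->plug->D
Char 4 ('A'): step: R->1, L=7; A->plug->H->R->D->L->D->refl->B->L'->E->R'->G->plug->G
Char 5 ('A'): step: R->2, L=7; A->plug->H->R->B->L->F->refl->C->L'->A->R'->E->plug->C
Char 6 ('B'): step: R->3, L=7; B->plug->B->R->D->L->D->refl->B->L'->E->R'->C->plug->E
Char 7 ('D'): step: R->4, L=7; D->plug->D->R->B->L->F->refl->C->L'->A->R'->E->plug->C
Char 8 ('D'): step: R->5, L=7; D->plug->D->R->H->L->A->refl->G->L'->F->R'->B->plug->B

Answer: BFDGCECB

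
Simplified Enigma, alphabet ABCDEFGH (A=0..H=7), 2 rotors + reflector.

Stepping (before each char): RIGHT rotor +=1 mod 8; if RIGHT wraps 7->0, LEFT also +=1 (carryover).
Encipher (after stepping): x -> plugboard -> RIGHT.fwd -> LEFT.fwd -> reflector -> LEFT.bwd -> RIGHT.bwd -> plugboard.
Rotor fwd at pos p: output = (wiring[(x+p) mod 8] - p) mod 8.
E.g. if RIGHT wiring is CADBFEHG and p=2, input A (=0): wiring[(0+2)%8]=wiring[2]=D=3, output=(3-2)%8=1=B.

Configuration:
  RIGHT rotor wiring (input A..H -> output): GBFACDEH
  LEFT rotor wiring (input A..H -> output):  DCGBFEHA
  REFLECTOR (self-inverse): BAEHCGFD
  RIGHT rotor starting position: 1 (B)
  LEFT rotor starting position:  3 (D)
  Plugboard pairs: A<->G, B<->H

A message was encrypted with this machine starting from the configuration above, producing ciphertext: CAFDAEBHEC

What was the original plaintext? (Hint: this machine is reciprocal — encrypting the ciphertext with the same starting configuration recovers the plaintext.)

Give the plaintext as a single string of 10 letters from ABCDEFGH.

Answer: AHEACFCEAD

Derivation:
Char 1 ('C'): step: R->2, L=3; C->plug->C->R->A->L->G->refl->F->L'->E->R'->G->plug->A
Char 2 ('A'): step: R->3, L=3; A->plug->G->R->G->L->H->refl->D->L'->H->R'->B->plug->H
Char 3 ('F'): step: R->4, L=3; F->plug->F->R->F->L->A->refl->B->L'->C->R'->E->plug->E
Char 4 ('D'): step: R->5, L=3; D->plug->D->R->B->L->C->refl->E->L'->D->R'->G->plug->A
Char 5 ('A'): step: R->6, L=3; A->plug->G->R->E->L->F->refl->G->L'->A->R'->C->plug->C
Char 6 ('E'): step: R->7, L=3; E->plug->E->R->B->L->C->refl->E->L'->D->R'->F->plug->F
Char 7 ('B'): step: R->0, L->4 (L advanced); B->plug->H->R->H->L->F->refl->G->L'->F->R'->C->plug->C
Char 8 ('H'): step: R->1, L=4; H->plug->B->R->E->L->H->refl->D->L'->C->R'->E->plug->E
Char 9 ('E'): step: R->2, L=4; E->plug->E->R->C->L->D->refl->H->L'->E->R'->G->plug->A
Char 10 ('C'): step: R->3, L=4; C->plug->C->R->A->L->B->refl->A->L'->B->R'->D->plug->D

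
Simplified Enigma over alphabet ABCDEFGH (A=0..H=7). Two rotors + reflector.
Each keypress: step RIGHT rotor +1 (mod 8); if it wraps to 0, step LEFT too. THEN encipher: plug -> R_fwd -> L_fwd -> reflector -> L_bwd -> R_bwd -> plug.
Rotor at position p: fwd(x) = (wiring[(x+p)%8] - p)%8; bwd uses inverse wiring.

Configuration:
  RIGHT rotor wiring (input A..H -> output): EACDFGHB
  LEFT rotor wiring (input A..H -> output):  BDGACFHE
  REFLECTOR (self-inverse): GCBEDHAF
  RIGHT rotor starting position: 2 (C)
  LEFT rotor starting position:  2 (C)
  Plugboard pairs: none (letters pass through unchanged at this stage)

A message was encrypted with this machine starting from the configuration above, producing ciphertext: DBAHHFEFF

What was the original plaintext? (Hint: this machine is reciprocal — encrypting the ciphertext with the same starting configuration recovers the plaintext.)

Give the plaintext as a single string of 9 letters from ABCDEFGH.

Char 1 ('D'): step: R->3, L=2; D->plug->D->R->E->L->F->refl->H->L'->G->R'->E->plug->E
Char 2 ('B'): step: R->4, L=2; B->plug->B->R->C->L->A->refl->G->L'->B->R'->A->plug->A
Char 3 ('A'): step: R->5, L=2; A->plug->A->R->B->L->G->refl->A->L'->C->R'->B->plug->B
Char 4 ('H'): step: R->6, L=2; H->plug->H->R->A->L->E->refl->D->L'->D->R'->B->plug->B
Char 5 ('H'): step: R->7, L=2; H->plug->H->R->A->L->E->refl->D->L'->D->R'->D->plug->D
Char 6 ('F'): step: R->0, L->3 (L advanced); F->plug->F->R->G->L->A->refl->G->L'->F->R'->E->plug->E
Char 7 ('E'): step: R->1, L=3; E->plug->E->R->F->L->G->refl->A->L'->G->R'->F->plug->F
Char 8 ('F'): step: R->2, L=3; F->plug->F->R->H->L->D->refl->E->L'->D->R'->C->plug->C
Char 9 ('F'): step: R->3, L=3; F->plug->F->R->B->L->H->refl->F->L'->A->R'->A->plug->A

Answer: EABBDEFCA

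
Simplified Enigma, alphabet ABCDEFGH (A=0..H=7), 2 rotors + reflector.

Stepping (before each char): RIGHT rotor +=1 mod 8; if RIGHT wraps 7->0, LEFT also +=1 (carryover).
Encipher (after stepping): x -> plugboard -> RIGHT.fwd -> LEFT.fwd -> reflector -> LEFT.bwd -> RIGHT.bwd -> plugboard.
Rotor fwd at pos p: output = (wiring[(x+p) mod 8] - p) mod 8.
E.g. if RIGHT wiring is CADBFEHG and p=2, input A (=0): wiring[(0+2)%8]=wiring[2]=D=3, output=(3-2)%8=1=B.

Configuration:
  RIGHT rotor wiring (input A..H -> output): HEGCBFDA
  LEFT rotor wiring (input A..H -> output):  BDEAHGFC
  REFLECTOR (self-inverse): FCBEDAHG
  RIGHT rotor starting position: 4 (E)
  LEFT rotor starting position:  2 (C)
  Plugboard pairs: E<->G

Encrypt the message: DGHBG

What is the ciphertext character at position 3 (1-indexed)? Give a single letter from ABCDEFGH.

Char 1 ('D'): step: R->5, L=2; D->plug->D->R->C->L->F->refl->A->L'->F->R'->G->plug->E
Char 2 ('G'): step: R->6, L=2; G->plug->E->R->A->L->C->refl->B->L'->H->R'->H->plug->H
Char 3 ('H'): step: R->7, L=2; H->plug->H->R->E->L->D->refl->E->L'->D->R'->E->plug->G

G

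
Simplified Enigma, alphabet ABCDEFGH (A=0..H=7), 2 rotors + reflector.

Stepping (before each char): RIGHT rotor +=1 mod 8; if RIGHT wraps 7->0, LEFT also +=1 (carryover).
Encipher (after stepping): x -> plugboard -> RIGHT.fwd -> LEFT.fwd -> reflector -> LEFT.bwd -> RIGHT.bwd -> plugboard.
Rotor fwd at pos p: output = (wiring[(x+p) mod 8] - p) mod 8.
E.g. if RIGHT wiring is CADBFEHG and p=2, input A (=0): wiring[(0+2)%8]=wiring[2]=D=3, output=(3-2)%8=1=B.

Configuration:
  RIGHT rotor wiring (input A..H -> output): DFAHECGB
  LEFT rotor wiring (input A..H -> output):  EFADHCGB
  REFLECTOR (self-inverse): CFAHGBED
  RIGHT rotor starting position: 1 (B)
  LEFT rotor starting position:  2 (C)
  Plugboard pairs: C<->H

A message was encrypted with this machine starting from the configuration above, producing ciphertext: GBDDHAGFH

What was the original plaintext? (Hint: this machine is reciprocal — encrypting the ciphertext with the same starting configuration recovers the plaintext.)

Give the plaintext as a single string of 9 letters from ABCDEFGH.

Char 1 ('G'): step: R->2, L=2; G->plug->G->R->B->L->B->refl->F->L'->C->R'->C->plug->H
Char 2 ('B'): step: R->3, L=2; B->plug->B->R->B->L->B->refl->F->L'->C->R'->G->plug->G
Char 3 ('D'): step: R->4, L=2; D->plug->D->R->F->L->H->refl->D->L'->H->R'->E->plug->E
Char 4 ('D'): step: R->5, L=2; D->plug->D->R->G->L->C->refl->A->L'->D->R'->F->plug->F
Char 5 ('H'): step: R->6, L=2; H->plug->C->R->F->L->H->refl->D->L'->H->R'->D->plug->D
Char 6 ('A'): step: R->7, L=2; A->plug->A->R->C->L->F->refl->B->L'->B->R'->D->plug->D
Char 7 ('G'): step: R->0, L->3 (L advanced); G->plug->G->R->G->L->C->refl->A->L'->A->R'->C->plug->H
Char 8 ('F'): step: R->1, L=3; F->plug->F->R->F->L->B->refl->F->L'->H->R'->B->plug->B
Char 9 ('H'): step: R->2, L=3; H->plug->C->R->C->L->H->refl->D->L'->D->R'->H->plug->C

Answer: HGEFDDHBC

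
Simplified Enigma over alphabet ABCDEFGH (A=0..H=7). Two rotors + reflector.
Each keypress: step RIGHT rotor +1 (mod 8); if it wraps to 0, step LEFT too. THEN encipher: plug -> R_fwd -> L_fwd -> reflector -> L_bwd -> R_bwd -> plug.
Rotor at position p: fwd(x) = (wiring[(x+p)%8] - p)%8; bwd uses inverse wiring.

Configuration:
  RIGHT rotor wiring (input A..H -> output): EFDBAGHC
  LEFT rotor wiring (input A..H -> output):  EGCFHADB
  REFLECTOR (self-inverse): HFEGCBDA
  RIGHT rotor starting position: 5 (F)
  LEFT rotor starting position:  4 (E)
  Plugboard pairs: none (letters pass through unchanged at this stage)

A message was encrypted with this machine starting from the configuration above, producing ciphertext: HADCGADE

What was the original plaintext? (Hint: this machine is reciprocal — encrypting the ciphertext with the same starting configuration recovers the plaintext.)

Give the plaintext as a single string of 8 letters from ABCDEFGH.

Answer: CGEGBCCA

Derivation:
Char 1 ('H'): step: R->6, L=4; H->plug->H->R->A->L->D->refl->G->L'->G->R'->C->plug->C
Char 2 ('A'): step: R->7, L=4; A->plug->A->R->D->L->F->refl->B->L'->H->R'->G->plug->G
Char 3 ('D'): step: R->0, L->5 (L advanced); D->plug->D->R->B->L->G->refl->D->L'->A->R'->E->plug->E
Char 4 ('C'): step: R->1, L=5; C->plug->C->R->A->L->D->refl->G->L'->B->R'->G->plug->G
Char 5 ('G'): step: R->2, L=5; G->plug->G->R->C->L->E->refl->C->L'->H->R'->B->plug->B
Char 6 ('A'): step: R->3, L=5; A->plug->A->R->G->L->A->refl->H->L'->D->R'->C->plug->C
Char 7 ('D'): step: R->4, L=5; D->plug->D->R->G->L->A->refl->H->L'->D->R'->C->plug->C
Char 8 ('E'): step: R->5, L=5; E->plug->E->R->A->L->D->refl->G->L'->B->R'->A->plug->A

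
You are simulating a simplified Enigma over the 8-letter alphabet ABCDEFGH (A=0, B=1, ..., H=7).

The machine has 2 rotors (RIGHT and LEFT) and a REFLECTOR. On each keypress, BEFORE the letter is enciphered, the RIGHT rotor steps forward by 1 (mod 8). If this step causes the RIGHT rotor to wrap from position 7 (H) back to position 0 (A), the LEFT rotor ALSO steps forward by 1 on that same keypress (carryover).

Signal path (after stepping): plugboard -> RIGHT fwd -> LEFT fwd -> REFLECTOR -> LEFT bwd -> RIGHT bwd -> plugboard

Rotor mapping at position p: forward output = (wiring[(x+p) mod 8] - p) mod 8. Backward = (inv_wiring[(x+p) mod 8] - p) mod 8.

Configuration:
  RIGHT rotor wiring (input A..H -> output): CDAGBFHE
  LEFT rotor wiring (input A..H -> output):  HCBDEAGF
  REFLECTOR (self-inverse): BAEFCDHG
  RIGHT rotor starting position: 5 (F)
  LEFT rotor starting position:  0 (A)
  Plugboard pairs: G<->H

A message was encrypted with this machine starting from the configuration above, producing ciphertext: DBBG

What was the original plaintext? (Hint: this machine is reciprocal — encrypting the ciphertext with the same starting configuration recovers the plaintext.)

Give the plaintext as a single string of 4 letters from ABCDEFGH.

Answer: EEFD

Derivation:
Char 1 ('D'): step: R->6, L=0; D->plug->D->R->F->L->A->refl->B->L'->C->R'->E->plug->E
Char 2 ('B'): step: R->7, L=0; B->plug->B->R->D->L->D->refl->F->L'->H->R'->E->plug->E
Char 3 ('B'): step: R->0, L->1 (L advanced); B->plug->B->R->D->L->D->refl->F->L'->F->R'->F->plug->F
Char 4 ('G'): step: R->1, L=1; G->plug->H->R->B->L->A->refl->B->L'->A->R'->D->plug->D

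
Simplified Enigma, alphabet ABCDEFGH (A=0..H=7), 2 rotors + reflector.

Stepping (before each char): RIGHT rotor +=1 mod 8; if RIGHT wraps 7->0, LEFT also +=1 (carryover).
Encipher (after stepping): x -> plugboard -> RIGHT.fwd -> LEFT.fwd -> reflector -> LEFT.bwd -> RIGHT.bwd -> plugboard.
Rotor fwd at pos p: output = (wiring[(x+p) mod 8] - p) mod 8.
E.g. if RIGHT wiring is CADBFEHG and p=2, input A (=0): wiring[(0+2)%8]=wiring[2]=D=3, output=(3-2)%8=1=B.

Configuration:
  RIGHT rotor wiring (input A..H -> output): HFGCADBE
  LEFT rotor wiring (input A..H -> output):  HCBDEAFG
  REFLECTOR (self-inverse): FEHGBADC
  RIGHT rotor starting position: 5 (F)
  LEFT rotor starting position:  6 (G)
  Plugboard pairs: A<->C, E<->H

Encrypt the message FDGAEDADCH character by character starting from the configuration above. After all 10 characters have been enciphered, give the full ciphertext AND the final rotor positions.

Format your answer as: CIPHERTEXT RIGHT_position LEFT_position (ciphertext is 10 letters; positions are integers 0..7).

Char 1 ('F'): step: R->6, L=6; F->plug->F->R->E->L->D->refl->G->L'->G->R'->B->plug->B
Char 2 ('D'): step: R->7, L=6; D->plug->D->R->H->L->C->refl->H->L'->A->R'->B->plug->B
Char 3 ('G'): step: R->0, L->7 (L advanced); G->plug->G->R->B->L->A->refl->F->L'->F->R'->B->plug->B
Char 4 ('A'): step: R->1, L=7; A->plug->C->R->B->L->A->refl->F->L'->F->R'->B->plug->B
Char 5 ('E'): step: R->2, L=7; E->plug->H->R->D->L->C->refl->H->L'->A->R'->B->plug->B
Char 6 ('D'): step: R->3, L=7; D->plug->D->R->G->L->B->refl->E->L'->E->R'->F->plug->F
Char 7 ('A'): step: R->4, L=7; A->plug->C->R->F->L->F->refl->A->L'->B->R'->F->plug->F
Char 8 ('D'): step: R->5, L=7; D->plug->D->R->C->L->D->refl->G->L'->H->R'->C->plug->A
Char 9 ('C'): step: R->6, L=7; C->plug->A->R->D->L->C->refl->H->L'->A->R'->E->plug->H
Char 10 ('H'): step: R->7, L=7; H->plug->E->R->D->L->C->refl->H->L'->A->R'->B->plug->B
Final: ciphertext=BBBBBFFAHB, RIGHT=7, LEFT=7

Answer: BBBBBFFAHB 7 7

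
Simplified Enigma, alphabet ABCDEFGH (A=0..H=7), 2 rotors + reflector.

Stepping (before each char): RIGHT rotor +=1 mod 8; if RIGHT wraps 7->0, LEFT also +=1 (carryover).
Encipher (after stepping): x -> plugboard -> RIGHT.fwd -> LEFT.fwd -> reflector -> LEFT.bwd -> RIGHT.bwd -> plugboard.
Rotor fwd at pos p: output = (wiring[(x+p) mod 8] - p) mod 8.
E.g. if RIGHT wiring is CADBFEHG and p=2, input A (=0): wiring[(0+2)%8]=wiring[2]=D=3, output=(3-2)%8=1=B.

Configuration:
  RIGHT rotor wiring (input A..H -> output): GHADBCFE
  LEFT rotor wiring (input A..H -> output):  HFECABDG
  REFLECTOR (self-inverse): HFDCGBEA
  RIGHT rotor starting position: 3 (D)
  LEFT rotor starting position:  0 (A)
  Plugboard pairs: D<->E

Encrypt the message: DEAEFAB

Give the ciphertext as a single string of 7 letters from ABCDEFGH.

Char 1 ('D'): step: R->4, L=0; D->plug->E->R->C->L->E->refl->G->L'->H->R'->H->plug->H
Char 2 ('E'): step: R->5, L=0; E->plug->D->R->B->L->F->refl->B->L'->F->R'->A->plug->A
Char 3 ('A'): step: R->6, L=0; A->plug->A->R->H->L->G->refl->E->L'->C->R'->E->plug->D
Char 4 ('E'): step: R->7, L=0; E->plug->D->R->B->L->F->refl->B->L'->F->R'->A->plug->A
Char 5 ('F'): step: R->0, L->1 (L advanced); F->plug->F->R->C->L->B->refl->F->L'->G->R'->A->plug->A
Char 6 ('A'): step: R->1, L=1; A->plug->A->R->G->L->F->refl->B->L'->C->R'->C->plug->C
Char 7 ('B'): step: R->2, L=1; B->plug->B->R->B->L->D->refl->C->L'->F->R'->H->plug->H

Answer: HADAACH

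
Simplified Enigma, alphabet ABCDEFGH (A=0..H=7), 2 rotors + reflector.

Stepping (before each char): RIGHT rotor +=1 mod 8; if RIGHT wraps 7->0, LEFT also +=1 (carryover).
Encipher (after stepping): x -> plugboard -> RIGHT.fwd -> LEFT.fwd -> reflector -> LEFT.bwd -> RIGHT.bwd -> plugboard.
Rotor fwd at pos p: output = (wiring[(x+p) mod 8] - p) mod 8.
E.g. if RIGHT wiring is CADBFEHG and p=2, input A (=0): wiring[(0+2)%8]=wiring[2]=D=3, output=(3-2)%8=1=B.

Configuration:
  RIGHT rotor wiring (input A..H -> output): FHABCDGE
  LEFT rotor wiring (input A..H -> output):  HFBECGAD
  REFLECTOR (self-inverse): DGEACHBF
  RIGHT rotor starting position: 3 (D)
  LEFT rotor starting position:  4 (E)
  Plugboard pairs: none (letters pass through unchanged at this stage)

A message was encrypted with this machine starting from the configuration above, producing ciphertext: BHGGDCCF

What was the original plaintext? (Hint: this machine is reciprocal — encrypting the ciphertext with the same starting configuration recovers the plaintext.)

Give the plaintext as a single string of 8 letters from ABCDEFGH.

Char 1 ('B'): step: R->4, L=4; B->plug->B->R->H->L->A->refl->D->L'->E->R'->G->plug->G
Char 2 ('H'): step: R->5, L=4; H->plug->H->R->F->L->B->refl->G->L'->A->R'->D->plug->D
Char 3 ('G'): step: R->6, L=4; G->plug->G->R->E->L->D->refl->A->L'->H->R'->C->plug->C
Char 4 ('G'): step: R->7, L=4; G->plug->G->R->E->L->D->refl->A->L'->H->R'->H->plug->H
Char 5 ('D'): step: R->0, L->5 (L advanced); D->plug->D->R->B->L->D->refl->A->L'->E->R'->H->plug->H
Char 6 ('C'): step: R->1, L=5; C->plug->C->R->A->L->B->refl->G->L'->C->R'->E->plug->E
Char 7 ('C'): step: R->2, L=5; C->plug->C->R->A->L->B->refl->G->L'->C->R'->F->plug->F
Char 8 ('F'): step: R->3, L=5; F->plug->F->R->C->L->G->refl->B->L'->A->R'->C->plug->C

Answer: GDCHHEFC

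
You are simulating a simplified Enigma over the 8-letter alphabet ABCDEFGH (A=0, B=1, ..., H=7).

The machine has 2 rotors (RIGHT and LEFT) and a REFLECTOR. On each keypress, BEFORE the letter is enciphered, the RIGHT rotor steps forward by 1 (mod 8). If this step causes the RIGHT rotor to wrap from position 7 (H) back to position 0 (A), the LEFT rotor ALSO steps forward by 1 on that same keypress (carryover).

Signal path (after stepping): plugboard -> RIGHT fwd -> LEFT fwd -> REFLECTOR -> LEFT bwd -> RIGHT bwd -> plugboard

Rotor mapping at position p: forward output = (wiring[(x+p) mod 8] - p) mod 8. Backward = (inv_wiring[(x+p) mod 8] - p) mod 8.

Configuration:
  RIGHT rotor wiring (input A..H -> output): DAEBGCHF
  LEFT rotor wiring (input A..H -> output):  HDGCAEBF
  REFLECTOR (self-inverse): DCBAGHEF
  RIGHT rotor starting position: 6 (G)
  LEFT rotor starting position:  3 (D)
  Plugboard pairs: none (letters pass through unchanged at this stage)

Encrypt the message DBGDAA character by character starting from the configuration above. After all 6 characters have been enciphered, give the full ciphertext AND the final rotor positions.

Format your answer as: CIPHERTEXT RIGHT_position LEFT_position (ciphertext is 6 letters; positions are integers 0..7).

Answer: GGEBBH 4 4

Derivation:
Char 1 ('D'): step: R->7, L=3; D->plug->D->R->F->L->E->refl->G->L'->D->R'->G->plug->G
Char 2 ('B'): step: R->0, L->4 (L advanced); B->plug->B->R->A->L->E->refl->G->L'->H->R'->G->plug->G
Char 3 ('G'): step: R->1, L=4; G->plug->G->R->E->L->D->refl->A->L'->B->R'->E->plug->E
Char 4 ('D'): step: R->2, L=4; D->plug->D->R->A->L->E->refl->G->L'->H->R'->B->plug->B
Char 5 ('A'): step: R->3, L=4; A->plug->A->R->G->L->C->refl->B->L'->D->R'->B->plug->B
Char 6 ('A'): step: R->4, L=4; A->plug->A->R->C->L->F->refl->H->L'->F->R'->H->plug->H
Final: ciphertext=GGEBBH, RIGHT=4, LEFT=4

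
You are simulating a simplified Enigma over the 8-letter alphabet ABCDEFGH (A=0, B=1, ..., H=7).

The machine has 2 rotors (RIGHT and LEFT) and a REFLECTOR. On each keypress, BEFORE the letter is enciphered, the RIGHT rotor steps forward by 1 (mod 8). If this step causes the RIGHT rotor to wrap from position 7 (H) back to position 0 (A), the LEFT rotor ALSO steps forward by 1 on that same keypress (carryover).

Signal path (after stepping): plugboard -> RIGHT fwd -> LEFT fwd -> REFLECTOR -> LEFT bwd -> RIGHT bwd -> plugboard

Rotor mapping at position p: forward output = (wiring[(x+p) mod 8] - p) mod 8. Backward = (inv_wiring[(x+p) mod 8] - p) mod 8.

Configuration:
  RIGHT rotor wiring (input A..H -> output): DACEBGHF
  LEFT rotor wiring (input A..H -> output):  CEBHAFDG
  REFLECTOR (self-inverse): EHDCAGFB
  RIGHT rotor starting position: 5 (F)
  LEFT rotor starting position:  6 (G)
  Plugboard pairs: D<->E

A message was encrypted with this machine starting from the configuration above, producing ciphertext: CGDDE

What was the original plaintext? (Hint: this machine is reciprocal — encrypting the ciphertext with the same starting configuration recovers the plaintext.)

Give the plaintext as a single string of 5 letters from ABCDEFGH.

Answer: BDAEC

Derivation:
Char 1 ('C'): step: R->6, L=6; C->plug->C->R->F->L->B->refl->H->L'->H->R'->B->plug->B
Char 2 ('G'): step: R->7, L=6; G->plug->G->R->H->L->H->refl->B->L'->F->R'->E->plug->D
Char 3 ('D'): step: R->0, L->7 (L advanced); D->plug->E->R->B->L->D->refl->C->L'->D->R'->A->plug->A
Char 4 ('D'): step: R->1, L=7; D->plug->E->R->F->L->B->refl->H->L'->A->R'->D->plug->E
Char 5 ('E'): step: R->2, L=7; E->plug->D->R->E->L->A->refl->E->L'->H->R'->C->plug->C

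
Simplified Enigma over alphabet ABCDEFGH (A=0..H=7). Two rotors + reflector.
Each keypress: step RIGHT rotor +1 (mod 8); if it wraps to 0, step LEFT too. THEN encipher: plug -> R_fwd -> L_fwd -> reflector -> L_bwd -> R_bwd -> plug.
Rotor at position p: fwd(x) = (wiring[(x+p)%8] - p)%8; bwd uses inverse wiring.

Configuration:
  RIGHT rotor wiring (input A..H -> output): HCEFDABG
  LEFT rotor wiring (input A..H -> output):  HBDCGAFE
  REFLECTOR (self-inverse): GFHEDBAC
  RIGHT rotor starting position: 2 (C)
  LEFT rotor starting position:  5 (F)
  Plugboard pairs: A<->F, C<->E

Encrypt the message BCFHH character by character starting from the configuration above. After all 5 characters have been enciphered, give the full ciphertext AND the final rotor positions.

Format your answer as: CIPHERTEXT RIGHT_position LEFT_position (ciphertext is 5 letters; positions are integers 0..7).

Answer: ADDFE 7 5

Derivation:
Char 1 ('B'): step: R->3, L=5; B->plug->B->R->A->L->D->refl->E->L'->E->R'->F->plug->A
Char 2 ('C'): step: R->4, L=5; C->plug->E->R->D->L->C->refl->H->L'->C->R'->D->plug->D
Char 3 ('F'): step: R->5, L=5; F->plug->A->R->D->L->C->refl->H->L'->C->R'->D->plug->D
Char 4 ('H'): step: R->6, L=5; H->plug->H->R->C->L->H->refl->C->L'->D->R'->A->plug->F
Char 5 ('H'): step: R->7, L=5; H->plug->H->R->C->L->H->refl->C->L'->D->R'->C->plug->E
Final: ciphertext=ADDFE, RIGHT=7, LEFT=5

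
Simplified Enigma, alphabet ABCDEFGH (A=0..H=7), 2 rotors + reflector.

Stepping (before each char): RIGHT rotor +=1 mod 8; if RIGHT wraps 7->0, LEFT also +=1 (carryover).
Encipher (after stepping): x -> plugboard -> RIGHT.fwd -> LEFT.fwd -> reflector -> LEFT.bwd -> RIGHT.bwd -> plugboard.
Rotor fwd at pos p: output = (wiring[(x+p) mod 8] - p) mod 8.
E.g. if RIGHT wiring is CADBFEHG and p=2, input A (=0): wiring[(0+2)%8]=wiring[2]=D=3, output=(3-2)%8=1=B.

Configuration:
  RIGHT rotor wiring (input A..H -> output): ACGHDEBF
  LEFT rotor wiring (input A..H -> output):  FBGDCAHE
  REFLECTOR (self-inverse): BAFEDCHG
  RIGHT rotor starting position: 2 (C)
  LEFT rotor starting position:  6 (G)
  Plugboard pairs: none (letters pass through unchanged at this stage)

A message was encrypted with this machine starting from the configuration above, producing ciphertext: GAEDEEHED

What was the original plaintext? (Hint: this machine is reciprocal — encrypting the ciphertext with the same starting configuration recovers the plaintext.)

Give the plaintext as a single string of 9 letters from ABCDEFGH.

Answer: FCAEFGCGG

Derivation:
Char 1 ('G'): step: R->3, L=6; G->plug->G->R->H->L->C->refl->F->L'->F->R'->F->plug->F
Char 2 ('A'): step: R->4, L=6; A->plug->A->R->H->L->C->refl->F->L'->F->R'->C->plug->C
Char 3 ('E'): step: R->5, L=6; E->plug->E->R->F->L->F->refl->C->L'->H->R'->A->plug->A
Char 4 ('D'): step: R->6, L=6; D->plug->D->R->E->L->A->refl->B->L'->A->R'->E->plug->E
Char 5 ('E'): step: R->7, L=6; E->plug->E->R->A->L->B->refl->A->L'->E->R'->F->plug->F
Char 6 ('E'): step: R->0, L->7 (L advanced); E->plug->E->R->D->L->H->refl->G->L'->B->R'->G->plug->G
Char 7 ('H'): step: R->1, L=7; H->plug->H->R->H->L->A->refl->B->L'->G->R'->C->plug->C
Char 8 ('E'): step: R->2, L=7; E->plug->E->R->H->L->A->refl->B->L'->G->R'->G->plug->G
Char 9 ('D'): step: R->3, L=7; D->plug->D->R->G->L->B->refl->A->L'->H->R'->G->plug->G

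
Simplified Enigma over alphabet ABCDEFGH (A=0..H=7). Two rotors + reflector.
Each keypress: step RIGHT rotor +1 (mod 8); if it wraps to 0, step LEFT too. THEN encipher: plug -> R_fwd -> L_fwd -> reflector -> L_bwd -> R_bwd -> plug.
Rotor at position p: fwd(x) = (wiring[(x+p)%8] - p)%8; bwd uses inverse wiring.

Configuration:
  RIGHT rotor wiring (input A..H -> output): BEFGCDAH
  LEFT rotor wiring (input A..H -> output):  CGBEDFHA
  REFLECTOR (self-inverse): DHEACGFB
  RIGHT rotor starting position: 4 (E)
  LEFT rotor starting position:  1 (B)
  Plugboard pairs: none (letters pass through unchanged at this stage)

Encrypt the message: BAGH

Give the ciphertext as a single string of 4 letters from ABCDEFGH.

Char 1 ('B'): step: R->5, L=1; B->plug->B->R->D->L->C->refl->E->L'->E->R'->D->plug->D
Char 2 ('A'): step: R->6, L=1; A->plug->A->R->C->L->D->refl->A->L'->B->R'->B->plug->B
Char 3 ('G'): step: R->7, L=1; G->plug->G->R->E->L->E->refl->C->L'->D->R'->F->plug->F
Char 4 ('H'): step: R->0, L->2 (L advanced); H->plug->H->R->H->L->E->refl->C->L'->B->R'->A->plug->A

Answer: DBFA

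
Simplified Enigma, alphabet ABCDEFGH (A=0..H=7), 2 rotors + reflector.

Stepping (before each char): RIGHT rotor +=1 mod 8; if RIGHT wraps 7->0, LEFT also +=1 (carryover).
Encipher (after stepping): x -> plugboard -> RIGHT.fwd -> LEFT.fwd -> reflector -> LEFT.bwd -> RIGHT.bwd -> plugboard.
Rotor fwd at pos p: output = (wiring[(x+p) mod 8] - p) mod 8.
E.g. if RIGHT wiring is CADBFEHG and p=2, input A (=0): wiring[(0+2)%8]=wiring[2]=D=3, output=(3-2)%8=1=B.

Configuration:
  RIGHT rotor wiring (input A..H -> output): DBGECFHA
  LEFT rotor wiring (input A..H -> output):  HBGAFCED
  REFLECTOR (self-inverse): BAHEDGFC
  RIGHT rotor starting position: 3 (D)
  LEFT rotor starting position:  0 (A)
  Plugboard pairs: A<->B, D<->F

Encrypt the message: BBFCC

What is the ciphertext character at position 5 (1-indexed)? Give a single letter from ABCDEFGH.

Char 1 ('B'): step: R->4, L=0; B->plug->A->R->G->L->E->refl->D->L'->H->R'->E->plug->E
Char 2 ('B'): step: R->5, L=0; B->plug->A->R->A->L->H->refl->C->L'->F->R'->H->plug->H
Char 3 ('F'): step: R->6, L=0; F->plug->D->R->D->L->A->refl->B->L'->B->R'->A->plug->B
Char 4 ('C'): step: R->7, L=0; C->plug->C->R->C->L->G->refl->F->L'->E->R'->B->plug->A
Char 5 ('C'): step: R->0, L->1 (L advanced); C->plug->C->R->G->L->C->refl->H->L'->C->R'->E->plug->E

E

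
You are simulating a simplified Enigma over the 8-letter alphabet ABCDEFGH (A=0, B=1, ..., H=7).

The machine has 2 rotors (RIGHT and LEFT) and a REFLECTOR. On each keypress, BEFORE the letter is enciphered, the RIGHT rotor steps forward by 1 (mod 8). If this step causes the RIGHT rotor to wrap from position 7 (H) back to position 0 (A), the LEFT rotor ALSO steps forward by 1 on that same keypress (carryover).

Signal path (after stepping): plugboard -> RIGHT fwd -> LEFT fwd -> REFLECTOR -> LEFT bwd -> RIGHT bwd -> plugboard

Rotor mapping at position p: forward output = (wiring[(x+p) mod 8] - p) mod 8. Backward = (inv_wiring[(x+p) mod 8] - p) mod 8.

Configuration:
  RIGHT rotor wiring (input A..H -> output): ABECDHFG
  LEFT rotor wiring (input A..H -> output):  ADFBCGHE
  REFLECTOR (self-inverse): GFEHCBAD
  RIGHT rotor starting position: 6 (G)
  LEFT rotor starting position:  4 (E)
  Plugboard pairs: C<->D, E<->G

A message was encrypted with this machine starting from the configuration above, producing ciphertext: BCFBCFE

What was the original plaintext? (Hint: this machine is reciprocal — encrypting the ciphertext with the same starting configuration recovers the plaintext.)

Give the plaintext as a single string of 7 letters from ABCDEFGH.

Answer: FGEHGGG

Derivation:
Char 1 ('B'): step: R->7, L=4; B->plug->B->R->B->L->C->refl->E->L'->E->R'->F->plug->F
Char 2 ('C'): step: R->0, L->5 (L advanced); C->plug->D->R->C->L->H->refl->D->L'->D->R'->E->plug->G
Char 3 ('F'): step: R->1, L=5; F->plug->F->R->E->L->G->refl->A->L'->F->R'->G->plug->E
Char 4 ('B'): step: R->2, L=5; B->plug->B->R->A->L->B->refl->F->L'->H->R'->H->plug->H
Char 5 ('C'): step: R->3, L=5; C->plug->D->R->C->L->H->refl->D->L'->D->R'->E->plug->G
Char 6 ('F'): step: R->4, L=5; F->plug->F->R->F->L->A->refl->G->L'->E->R'->E->plug->G
Char 7 ('E'): step: R->5, L=5; E->plug->G->R->F->L->A->refl->G->L'->E->R'->E->plug->G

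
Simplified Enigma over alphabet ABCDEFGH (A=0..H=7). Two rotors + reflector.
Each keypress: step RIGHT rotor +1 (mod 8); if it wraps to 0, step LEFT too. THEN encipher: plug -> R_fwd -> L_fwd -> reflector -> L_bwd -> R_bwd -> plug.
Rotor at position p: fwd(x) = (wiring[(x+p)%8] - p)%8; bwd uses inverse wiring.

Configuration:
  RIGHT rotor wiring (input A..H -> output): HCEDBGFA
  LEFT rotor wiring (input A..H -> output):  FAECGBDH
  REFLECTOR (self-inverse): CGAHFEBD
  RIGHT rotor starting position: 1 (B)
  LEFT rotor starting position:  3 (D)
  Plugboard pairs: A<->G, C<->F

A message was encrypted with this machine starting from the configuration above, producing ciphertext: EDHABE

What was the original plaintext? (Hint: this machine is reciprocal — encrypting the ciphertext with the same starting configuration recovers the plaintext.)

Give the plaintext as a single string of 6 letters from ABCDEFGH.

Answer: AABHGH

Derivation:
Char 1 ('E'): step: R->2, L=3; E->plug->E->R->D->L->A->refl->C->L'->F->R'->G->plug->A
Char 2 ('D'): step: R->3, L=3; D->plug->D->R->C->L->G->refl->B->L'->H->R'->G->plug->A
Char 3 ('H'): step: R->4, L=3; H->plug->H->R->H->L->B->refl->G->L'->C->R'->B->plug->B
Char 4 ('A'): step: R->5, L=3; A->plug->G->R->G->L->F->refl->E->L'->E->R'->H->plug->H
Char 5 ('B'): step: R->6, L=3; B->plug->B->R->C->L->G->refl->B->L'->H->R'->A->plug->G
Char 6 ('E'): step: R->7, L=3; E->plug->E->R->E->L->E->refl->F->L'->G->R'->H->plug->H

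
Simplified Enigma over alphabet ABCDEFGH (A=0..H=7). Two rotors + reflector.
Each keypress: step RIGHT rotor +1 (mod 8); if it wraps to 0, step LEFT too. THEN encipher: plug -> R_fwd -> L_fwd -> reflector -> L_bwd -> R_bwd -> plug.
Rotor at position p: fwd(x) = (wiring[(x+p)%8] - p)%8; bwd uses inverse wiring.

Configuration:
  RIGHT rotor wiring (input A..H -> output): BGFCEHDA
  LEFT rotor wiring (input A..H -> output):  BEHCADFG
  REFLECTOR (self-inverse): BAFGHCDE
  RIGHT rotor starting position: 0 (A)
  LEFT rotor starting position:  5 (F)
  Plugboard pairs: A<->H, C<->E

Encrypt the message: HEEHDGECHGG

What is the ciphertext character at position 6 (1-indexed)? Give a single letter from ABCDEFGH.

Char 1 ('H'): step: R->1, L=5; H->plug->A->R->F->L->C->refl->F->L'->G->R'->E->plug->C
Char 2 ('E'): step: R->2, L=5; E->plug->C->R->C->L->B->refl->A->L'->B->R'->E->plug->C
Char 3 ('E'): step: R->3, L=5; E->plug->C->R->E->L->H->refl->E->L'->D->R'->G->plug->G
Char 4 ('H'): step: R->4, L=5; H->plug->A->R->A->L->G->refl->D->L'->H->R'->C->plug->E
Char 5 ('D'): step: R->5, L=5; D->plug->D->R->E->L->H->refl->E->L'->D->R'->C->plug->E
Char 6 ('G'): step: R->6, L=5; G->plug->G->R->G->L->F->refl->C->L'->F->R'->A->plug->H

H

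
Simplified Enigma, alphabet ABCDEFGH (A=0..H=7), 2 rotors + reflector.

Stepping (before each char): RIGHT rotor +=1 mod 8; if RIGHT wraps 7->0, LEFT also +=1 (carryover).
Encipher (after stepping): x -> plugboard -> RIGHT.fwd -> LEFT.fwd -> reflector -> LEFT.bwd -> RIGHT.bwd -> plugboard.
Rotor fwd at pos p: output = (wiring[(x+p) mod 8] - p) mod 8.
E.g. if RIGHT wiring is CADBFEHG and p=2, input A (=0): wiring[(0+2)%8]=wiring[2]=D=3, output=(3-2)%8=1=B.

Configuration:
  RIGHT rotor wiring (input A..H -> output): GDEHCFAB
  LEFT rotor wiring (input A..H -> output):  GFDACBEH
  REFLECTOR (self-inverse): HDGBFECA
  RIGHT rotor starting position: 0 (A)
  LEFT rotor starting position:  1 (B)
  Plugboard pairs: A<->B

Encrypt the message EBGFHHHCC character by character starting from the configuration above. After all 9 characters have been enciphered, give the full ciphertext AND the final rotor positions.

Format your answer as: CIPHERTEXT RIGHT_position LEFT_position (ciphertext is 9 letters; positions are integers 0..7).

Answer: BGAGACGHH 1 2

Derivation:
Char 1 ('E'): step: R->1, L=1; E->plug->E->R->E->L->A->refl->H->L'->C->R'->A->plug->B
Char 2 ('B'): step: R->2, L=1; B->plug->A->R->C->L->H->refl->A->L'->E->R'->G->plug->G
Char 3 ('G'): step: R->3, L=1; G->plug->G->R->A->L->E->refl->F->L'->H->R'->B->plug->A
Char 4 ('F'): step: R->4, L=1; F->plug->F->R->H->L->F->refl->E->L'->A->R'->G->plug->G
Char 5 ('H'): step: R->5, L=1; H->plug->H->R->F->L->D->refl->B->L'->D->R'->B->plug->A
Char 6 ('H'): step: R->6, L=1; H->plug->H->R->H->L->F->refl->E->L'->A->R'->C->plug->C
Char 7 ('H'): step: R->7, L=1; H->plug->H->R->B->L->C->refl->G->L'->G->R'->G->plug->G
Char 8 ('C'): step: R->0, L->2 (L advanced); C->plug->C->R->E->L->C->refl->G->L'->B->R'->H->plug->H
Char 9 ('C'): step: R->1, L=2; C->plug->C->R->G->L->E->refl->F->L'->F->R'->H->plug->H
Final: ciphertext=BGAGACGHH, RIGHT=1, LEFT=2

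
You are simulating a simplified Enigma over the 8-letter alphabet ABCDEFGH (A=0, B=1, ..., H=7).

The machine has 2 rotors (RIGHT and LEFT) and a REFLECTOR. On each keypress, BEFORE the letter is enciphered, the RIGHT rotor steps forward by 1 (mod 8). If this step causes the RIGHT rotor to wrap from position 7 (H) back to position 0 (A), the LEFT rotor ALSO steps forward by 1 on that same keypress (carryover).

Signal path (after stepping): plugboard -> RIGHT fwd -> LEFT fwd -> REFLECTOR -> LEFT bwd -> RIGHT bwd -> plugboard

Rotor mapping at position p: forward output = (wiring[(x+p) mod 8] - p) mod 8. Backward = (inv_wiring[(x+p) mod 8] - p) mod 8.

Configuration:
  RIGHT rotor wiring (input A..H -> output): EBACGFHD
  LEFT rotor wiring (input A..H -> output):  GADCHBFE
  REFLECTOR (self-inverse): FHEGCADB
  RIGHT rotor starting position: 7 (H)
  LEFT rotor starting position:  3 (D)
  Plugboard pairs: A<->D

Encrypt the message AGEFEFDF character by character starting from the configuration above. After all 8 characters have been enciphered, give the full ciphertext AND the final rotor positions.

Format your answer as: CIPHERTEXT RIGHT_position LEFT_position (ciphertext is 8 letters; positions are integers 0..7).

Answer: EFCBAHAH 7 4

Derivation:
Char 1 ('A'): step: R->0, L->4 (L advanced); A->plug->D->R->C->L->B->refl->H->L'->G->R'->E->plug->E
Char 2 ('G'): step: R->1, L=4; G->plug->G->R->C->L->B->refl->H->L'->G->R'->F->plug->F
Char 3 ('E'): step: R->2, L=4; E->plug->E->R->F->L->E->refl->C->L'->E->R'->C->plug->C
Char 4 ('F'): step: R->3, L=4; F->plug->F->R->B->L->F->refl->A->L'->D->R'->B->plug->B
Char 5 ('E'): step: R->4, L=4; E->plug->E->R->A->L->D->refl->G->L'->H->R'->D->plug->A
Char 6 ('F'): step: R->5, L=4; F->plug->F->R->D->L->A->refl->F->L'->B->R'->H->plug->H
Char 7 ('D'): step: R->6, L=4; D->plug->A->R->B->L->F->refl->A->L'->D->R'->D->plug->A
Char 8 ('F'): step: R->7, L=4; F->plug->F->R->H->L->G->refl->D->L'->A->R'->H->plug->H
Final: ciphertext=EFCBAHAH, RIGHT=7, LEFT=4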